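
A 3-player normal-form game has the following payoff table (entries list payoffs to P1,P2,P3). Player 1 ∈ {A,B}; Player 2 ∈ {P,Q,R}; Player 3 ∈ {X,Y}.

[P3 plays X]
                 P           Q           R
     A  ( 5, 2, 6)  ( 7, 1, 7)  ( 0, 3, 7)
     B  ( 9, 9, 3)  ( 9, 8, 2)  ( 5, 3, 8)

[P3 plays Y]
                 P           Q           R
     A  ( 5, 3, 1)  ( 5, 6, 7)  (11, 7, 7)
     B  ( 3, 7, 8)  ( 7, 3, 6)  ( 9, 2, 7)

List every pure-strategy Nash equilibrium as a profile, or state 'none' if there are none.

PSNE = {(A,R,Y)}

(A,P,X): not NE [P1→B gives 9>5; P2→R gives 3>2]
(A,P,Y): not NE [P2→R gives 7>3; P3→X gives 6>1]
(A,Q,X): not NE [P1→B gives 9>7; P2→R gives 3>1]
(A,Q,Y): not NE [P1→B gives 7>5; P2→R gives 7>6]
(A,R,X): not NE [P1→B gives 5>0]
(A,R,Y): NE
(B,P,X): not NE [P3→Y gives 8>3]
(B,P,Y): not NE [P1→A gives 5>3]
(B,Q,X): not NE [P2→P gives 9>8; P3→Y gives 6>2]
(B,Q,Y): not NE [P2→P gives 7>3]
(B,R,X): not NE [P2→P gives 9>3]
(B,R,Y): not NE [P1→A gives 11>9; P2→P gives 7>2; P3→X gives 8>7]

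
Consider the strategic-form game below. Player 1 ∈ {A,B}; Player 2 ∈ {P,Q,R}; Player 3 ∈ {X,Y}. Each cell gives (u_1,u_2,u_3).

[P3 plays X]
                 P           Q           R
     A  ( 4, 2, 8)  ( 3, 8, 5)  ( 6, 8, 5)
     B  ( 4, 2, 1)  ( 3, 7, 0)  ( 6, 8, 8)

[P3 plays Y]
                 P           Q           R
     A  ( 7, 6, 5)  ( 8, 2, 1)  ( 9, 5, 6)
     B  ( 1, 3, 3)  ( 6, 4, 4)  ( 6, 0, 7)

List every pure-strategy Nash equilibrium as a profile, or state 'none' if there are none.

(A,P,X): not NE [P2→R gives 8>2]
(A,P,Y): not NE [P3→X gives 8>5]
(A,Q,X): NE
(A,Q,Y): not NE [P2→P gives 6>2; P3→X gives 5>1]
(A,R,X): not NE [P3→Y gives 6>5]
(A,R,Y): not NE [P2→P gives 6>5]
(B,P,X): not NE [P2→R gives 8>2; P3→Y gives 3>1]
(B,P,Y): not NE [P1→A gives 7>1; P2→Q gives 4>3]
(B,Q,X): not NE [P2→R gives 8>7; P3→Y gives 4>0]
(B,Q,Y): not NE [P1→A gives 8>6]
(B,R,X): NE
(B,R,Y): not NE [P1→A gives 9>6; P2→Q gives 4>0; P3→X gives 8>7]

PSNE = {(A,Q,X), (B,R,X)}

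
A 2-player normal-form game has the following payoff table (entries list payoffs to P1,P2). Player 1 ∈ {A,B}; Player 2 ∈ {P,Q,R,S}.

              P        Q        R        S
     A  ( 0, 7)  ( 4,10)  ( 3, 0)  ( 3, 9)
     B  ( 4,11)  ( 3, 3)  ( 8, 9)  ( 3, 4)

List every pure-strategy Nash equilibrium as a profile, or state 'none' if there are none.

(A,P): not NE [P1→B gives 4>0; P2→Q gives 10>7]
(A,Q): NE
(A,R): not NE [P1→B gives 8>3; P2→Q gives 10>0]
(A,S): not NE [P2→Q gives 10>9]
(B,P): NE
(B,Q): not NE [P1→A gives 4>3; P2→P gives 11>3]
(B,R): not NE [P2→P gives 11>9]
(B,S): not NE [P2→P gives 11>4]

PSNE = {(A,Q), (B,P)}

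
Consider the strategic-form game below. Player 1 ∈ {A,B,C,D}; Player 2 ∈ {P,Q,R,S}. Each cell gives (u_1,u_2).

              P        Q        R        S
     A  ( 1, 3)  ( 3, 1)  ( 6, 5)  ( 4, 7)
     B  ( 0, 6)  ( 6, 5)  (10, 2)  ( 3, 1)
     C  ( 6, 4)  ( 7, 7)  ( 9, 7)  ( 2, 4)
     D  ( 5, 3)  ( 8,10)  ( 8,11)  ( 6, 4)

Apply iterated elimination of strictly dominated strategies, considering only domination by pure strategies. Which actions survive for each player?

Survivors P1:{B,C,D} P2:{P,Q,R}

P1 drop A (D beats it: P:5>1 Q:8>3 R:8>6 S:6>4)
P2 drop S (Q beats it: B:5>1 C:7>4 D:10>4)
P1→{B,C,D} P2→{P,Q,R}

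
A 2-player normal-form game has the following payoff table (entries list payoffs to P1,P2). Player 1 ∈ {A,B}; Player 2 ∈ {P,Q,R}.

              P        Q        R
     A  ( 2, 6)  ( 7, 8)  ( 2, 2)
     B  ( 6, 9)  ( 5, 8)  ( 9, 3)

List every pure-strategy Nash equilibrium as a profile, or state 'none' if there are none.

PSNE = {(A,Q), (B,P)}

(A,P): not NE [P1→B gives 6>2; P2→Q gives 8>6]
(A,Q): NE
(A,R): not NE [P1→B gives 9>2; P2→Q gives 8>2]
(B,P): NE
(B,Q): not NE [P1→A gives 7>5; P2→P gives 9>8]
(B,R): not NE [P2→P gives 9>3]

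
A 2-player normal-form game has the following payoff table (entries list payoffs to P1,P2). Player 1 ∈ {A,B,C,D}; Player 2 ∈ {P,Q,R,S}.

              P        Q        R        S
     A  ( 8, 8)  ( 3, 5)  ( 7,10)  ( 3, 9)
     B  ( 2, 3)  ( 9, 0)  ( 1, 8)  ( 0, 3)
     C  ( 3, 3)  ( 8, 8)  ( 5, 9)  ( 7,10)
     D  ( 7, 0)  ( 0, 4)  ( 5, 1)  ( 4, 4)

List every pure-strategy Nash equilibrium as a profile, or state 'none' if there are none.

(A,P): not NE [P2→R gives 10>8]
(A,Q): not NE [P1→B gives 9>3; P2→R gives 10>5]
(A,R): NE
(A,S): not NE [P1→C gives 7>3; P2→R gives 10>9]
(B,P): not NE [P1→A gives 8>2; P2→R gives 8>3]
(B,Q): not NE [P2→R gives 8>0]
(B,R): not NE [P1→A gives 7>1]
(B,S): not NE [P1→C gives 7>0; P2→R gives 8>3]
(C,P): not NE [P1→A gives 8>3; P2→S gives 10>3]
(C,Q): not NE [P1→B gives 9>8; P2→S gives 10>8]
(C,R): not NE [P1→A gives 7>5; P2→S gives 10>9]
(C,S): NE
(D,P): not NE [P1→A gives 8>7; P2→S gives 4>0]
(D,Q): not NE [P1→B gives 9>0]
(D,R): not NE [P1→A gives 7>5; P2→S gives 4>1]
(D,S): not NE [P1→C gives 7>4]

NE set: (A,R), (C,S)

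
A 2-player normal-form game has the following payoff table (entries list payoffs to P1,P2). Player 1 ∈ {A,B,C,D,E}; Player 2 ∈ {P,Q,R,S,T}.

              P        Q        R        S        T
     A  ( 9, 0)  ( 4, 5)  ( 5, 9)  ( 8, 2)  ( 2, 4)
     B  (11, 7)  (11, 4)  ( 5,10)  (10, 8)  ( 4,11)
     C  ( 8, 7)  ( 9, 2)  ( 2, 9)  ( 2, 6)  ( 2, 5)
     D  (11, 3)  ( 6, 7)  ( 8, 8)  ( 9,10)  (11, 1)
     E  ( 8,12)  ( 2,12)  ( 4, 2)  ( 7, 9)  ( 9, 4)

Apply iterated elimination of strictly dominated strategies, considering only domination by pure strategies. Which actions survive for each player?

P1 drop A (D beats it: P:11>9 Q:6>4 R:8>5 S:9>8 T:11>2)
P1 drop C (B beats it: P:11>8 Q:11>9 R:5>2 S:10>2 T:4>2)
P1 drop E (D beats it: P:11>8 Q:6>2 R:8>4 S:9>7 T:11>9)
P2 drop P (R beats it: B:10>7 D:8>3)
P2 drop Q (R beats it: B:10>4 D:8>7)
P1→{B,D} P2→{R,S,T}

IESDS → P1:{B,D} P2:{R,S,T}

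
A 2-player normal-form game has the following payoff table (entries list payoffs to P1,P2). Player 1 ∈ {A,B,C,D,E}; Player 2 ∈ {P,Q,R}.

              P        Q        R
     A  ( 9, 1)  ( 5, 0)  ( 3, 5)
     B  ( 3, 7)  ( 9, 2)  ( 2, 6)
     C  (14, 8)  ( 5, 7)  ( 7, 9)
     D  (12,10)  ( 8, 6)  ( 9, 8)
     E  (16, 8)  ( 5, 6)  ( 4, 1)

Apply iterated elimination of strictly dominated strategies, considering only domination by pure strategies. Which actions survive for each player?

IESDS → P1:{C,D,E} P2:{P,R}

P1 drop A (D beats it: P:12>9 Q:8>5 R:9>3)
P2 drop Q (P beats it: B:7>2 C:8>7 D:10>6 E:8>6)
P1 drop B (C beats it: P:14>3 R:7>2)
P1→{C,D,E} P2→{P,R}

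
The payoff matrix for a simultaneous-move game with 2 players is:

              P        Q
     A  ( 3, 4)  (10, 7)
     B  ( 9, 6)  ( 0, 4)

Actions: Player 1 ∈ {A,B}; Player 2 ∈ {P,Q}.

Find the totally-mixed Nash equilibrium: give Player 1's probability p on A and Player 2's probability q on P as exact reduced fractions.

p=2/5, q=5/8

P1 indiff ⇒ q·3+(1-q)·10 = q·9+(1-q)·0 ⇒ q(-6) = (1-q)(-10) ⇒ q = 5/8
P2 indiff ⇒ p·4+(1-p)·6 = p·7+(1-p)·4 ⇒ p(-3) = (1-p)(-2) ⇒ p = 2/5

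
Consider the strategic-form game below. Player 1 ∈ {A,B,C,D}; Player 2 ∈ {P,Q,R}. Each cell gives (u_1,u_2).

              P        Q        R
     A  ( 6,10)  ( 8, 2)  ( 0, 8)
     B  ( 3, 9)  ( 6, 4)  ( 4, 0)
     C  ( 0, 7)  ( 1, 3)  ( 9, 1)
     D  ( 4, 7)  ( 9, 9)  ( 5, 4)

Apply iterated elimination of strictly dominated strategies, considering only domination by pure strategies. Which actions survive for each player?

P1 drop B (D beats it: P:4>3 Q:9>6 R:5>4)
P2 drop R (P beats it: A:10>8 C:7>1 D:7>4)
P1 drop C (A beats it: P:6>0 Q:8>1)
P1→{A,D} P2→{P,Q}

IESDS → P1:{A,D} P2:{P,Q}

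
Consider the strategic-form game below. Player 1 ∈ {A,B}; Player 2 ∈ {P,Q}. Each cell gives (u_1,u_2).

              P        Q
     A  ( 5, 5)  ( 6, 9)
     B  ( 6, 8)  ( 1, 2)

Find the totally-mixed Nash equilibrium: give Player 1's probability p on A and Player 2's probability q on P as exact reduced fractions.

(p,q) = (3/5, 5/6)

P1 indiff ⇒ q·5+(1-q)·6 = q·6+(1-q)·1 ⇒ q(-1) = (1-q)(-5) ⇒ q = 5/6
P2 indiff ⇒ p·5+(1-p)·8 = p·9+(1-p)·2 ⇒ p(-4) = (1-p)(-6) ⇒ p = 3/5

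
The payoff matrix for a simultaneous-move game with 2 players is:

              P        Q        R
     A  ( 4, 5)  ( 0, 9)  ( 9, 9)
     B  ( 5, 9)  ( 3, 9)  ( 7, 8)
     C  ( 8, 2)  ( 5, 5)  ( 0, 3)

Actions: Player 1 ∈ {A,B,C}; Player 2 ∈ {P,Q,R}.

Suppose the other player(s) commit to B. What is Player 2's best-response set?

u_2(P vs B) = 9
u_2(Q vs B) = 9
u_2(R vs B) = 8
max payoff 9 at {P,Q}

argmax u_2 = {P,Q}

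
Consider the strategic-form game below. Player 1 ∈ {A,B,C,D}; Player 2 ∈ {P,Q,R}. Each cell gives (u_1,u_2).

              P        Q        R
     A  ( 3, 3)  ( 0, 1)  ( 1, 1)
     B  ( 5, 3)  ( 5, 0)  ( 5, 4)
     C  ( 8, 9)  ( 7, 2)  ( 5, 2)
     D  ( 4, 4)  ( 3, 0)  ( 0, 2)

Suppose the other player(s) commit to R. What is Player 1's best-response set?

u_1(A vs R) = 1
u_1(B vs R) = 5
u_1(C vs R) = 5
u_1(D vs R) = 0
max payoff 5 at {B,C}

P1 best: {B,C}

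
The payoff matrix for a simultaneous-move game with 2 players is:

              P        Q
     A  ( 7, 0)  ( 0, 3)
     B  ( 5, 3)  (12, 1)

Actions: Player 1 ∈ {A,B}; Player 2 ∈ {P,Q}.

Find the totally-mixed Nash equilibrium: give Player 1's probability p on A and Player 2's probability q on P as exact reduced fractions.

P1 mixes 2/5 on A; P2 mixes 6/7 on P

P1 indiff ⇒ q·7+(1-q)·0 = q·5+(1-q)·12 ⇒ q(2) = (1-q)(12) ⇒ q = 6/7
P2 indiff ⇒ p·0+(1-p)·3 = p·3+(1-p)·1 ⇒ p(-3) = (1-p)(-2) ⇒ p = 2/5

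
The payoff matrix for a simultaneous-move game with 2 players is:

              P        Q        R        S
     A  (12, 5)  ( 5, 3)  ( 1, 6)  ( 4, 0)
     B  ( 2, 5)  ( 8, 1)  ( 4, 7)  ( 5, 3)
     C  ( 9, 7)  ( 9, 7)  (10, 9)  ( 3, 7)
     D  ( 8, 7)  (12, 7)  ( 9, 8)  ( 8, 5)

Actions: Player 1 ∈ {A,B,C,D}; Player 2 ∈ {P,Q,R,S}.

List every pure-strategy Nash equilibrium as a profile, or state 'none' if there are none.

(A,P): not NE [P2→R gives 6>5]
(A,Q): not NE [P1→D gives 12>5; P2→R gives 6>3]
(A,R): not NE [P1→C gives 10>1]
(A,S): not NE [P1→D gives 8>4; P2→R gives 6>0]
(B,P): not NE [P1→A gives 12>2; P2→R gives 7>5]
(B,Q): not NE [P1→D gives 12>8; P2→R gives 7>1]
(B,R): not NE [P1→C gives 10>4]
(B,S): not NE [P1→D gives 8>5; P2→R gives 7>3]
(C,P): not NE [P1→A gives 12>9; P2→R gives 9>7]
(C,Q): not NE [P1→D gives 12>9; P2→R gives 9>7]
(C,R): NE
(C,S): not NE [P1→D gives 8>3; P2→R gives 9>7]
(D,P): not NE [P1→A gives 12>8; P2→R gives 8>7]
(D,Q): not NE [P2→R gives 8>7]
(D,R): not NE [P1→C gives 10>9]
(D,S): not NE [P2→R gives 8>5]

NE set: (C,R)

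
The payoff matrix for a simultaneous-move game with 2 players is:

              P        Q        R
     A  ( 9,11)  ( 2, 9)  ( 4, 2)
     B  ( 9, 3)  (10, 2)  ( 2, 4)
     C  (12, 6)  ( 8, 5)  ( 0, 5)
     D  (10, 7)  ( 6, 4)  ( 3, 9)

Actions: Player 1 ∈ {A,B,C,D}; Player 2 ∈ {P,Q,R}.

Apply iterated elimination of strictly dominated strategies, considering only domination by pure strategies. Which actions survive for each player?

P2 drop Q (P beats it: A:11>9 B:3>2 C:6>5 D:7>4)
P1 drop B (D beats it: P:10>9 R:3>2)
P1→{A,C,D} P2→{P,R}

Survivors P1:{A,C,D} P2:{P,R}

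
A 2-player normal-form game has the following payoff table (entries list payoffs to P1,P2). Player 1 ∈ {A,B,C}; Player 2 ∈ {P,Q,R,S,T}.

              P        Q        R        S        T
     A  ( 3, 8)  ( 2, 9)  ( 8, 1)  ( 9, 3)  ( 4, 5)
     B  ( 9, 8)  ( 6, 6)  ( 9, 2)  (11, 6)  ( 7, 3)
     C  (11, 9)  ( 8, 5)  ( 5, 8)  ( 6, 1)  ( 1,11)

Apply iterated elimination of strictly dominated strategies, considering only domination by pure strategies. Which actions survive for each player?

P1 drop A (B beats it: P:9>3 Q:6>2 R:9>8 S:11>9 T:7>4)
P2 drop Q (P beats it: B:8>6 C:9>5)
P2 drop R (P beats it: B:8>2 C:9>8)
P2 drop S (P beats it: B:8>6 C:9>1)
P1→{B,C} P2→{P,T}

IESDS → P1:{B,C} P2:{P,T}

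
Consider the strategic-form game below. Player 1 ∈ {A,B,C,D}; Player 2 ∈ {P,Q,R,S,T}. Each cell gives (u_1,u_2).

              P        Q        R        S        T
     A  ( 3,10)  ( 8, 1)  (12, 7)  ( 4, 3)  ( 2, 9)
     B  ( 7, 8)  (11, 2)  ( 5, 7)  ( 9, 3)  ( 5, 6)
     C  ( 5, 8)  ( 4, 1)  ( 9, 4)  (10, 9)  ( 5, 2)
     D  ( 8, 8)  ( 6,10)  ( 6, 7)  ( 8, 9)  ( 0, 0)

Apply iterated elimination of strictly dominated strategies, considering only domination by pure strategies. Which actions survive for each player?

P2 drop R (P beats it: A:10>7 B:8>7 C:8>4 D:8>7)
P1 drop A (B beats it: P:7>3 Q:11>8 S:9>4 T:5>2)
P2 drop T (P beats it: B:8>6 C:8>2 D:8>0)
P1→{B,C,D} P2→{P,Q,S}

IESDS → P1:{B,C,D} P2:{P,Q,S}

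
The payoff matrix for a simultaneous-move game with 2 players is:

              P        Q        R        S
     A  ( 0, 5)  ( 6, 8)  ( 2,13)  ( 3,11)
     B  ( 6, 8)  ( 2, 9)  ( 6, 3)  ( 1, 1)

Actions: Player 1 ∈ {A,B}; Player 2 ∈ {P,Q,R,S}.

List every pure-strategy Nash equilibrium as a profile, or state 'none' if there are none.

(A,P): not NE [P1→B gives 6>0; P2→R gives 13>5]
(A,Q): not NE [P2→R gives 13>8]
(A,R): not NE [P1→B gives 6>2]
(A,S): not NE [P2→R gives 13>11]
(B,P): not NE [P2→Q gives 9>8]
(B,Q): not NE [P1→A gives 6>2]
(B,R): not NE [P2→Q gives 9>3]
(B,S): not NE [P1→A gives 3>1; P2→Q gives 9>1]

Equilibria: none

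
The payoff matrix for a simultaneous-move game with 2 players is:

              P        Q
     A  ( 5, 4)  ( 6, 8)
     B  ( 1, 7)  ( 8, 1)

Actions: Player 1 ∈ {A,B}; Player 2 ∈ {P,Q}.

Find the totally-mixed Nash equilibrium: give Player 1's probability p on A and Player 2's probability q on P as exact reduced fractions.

P1 indiff ⇒ q·5+(1-q)·6 = q·1+(1-q)·8 ⇒ q(4) = (1-q)(2) ⇒ q = 1/3
P2 indiff ⇒ p·4+(1-p)·7 = p·8+(1-p)·1 ⇒ p(-4) = (1-p)(-6) ⇒ p = 3/5

(p,q) = (3/5, 1/3)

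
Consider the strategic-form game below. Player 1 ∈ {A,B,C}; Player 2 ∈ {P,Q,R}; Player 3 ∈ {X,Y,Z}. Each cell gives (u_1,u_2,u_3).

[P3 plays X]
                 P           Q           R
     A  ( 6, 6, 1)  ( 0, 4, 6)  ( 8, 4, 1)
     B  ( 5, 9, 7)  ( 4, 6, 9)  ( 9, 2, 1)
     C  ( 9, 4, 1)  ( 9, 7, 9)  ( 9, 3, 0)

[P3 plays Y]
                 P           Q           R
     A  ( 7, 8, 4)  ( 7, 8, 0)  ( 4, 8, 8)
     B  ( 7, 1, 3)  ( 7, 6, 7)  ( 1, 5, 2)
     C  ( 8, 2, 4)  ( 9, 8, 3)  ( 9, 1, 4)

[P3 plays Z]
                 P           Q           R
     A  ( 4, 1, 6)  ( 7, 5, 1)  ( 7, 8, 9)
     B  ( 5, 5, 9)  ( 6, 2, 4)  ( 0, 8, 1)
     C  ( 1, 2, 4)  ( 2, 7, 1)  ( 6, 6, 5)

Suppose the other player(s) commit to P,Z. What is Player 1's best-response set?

u_1(A vs P,Z) = 4
u_1(B vs P,Z) = 5
u_1(C vs P,Z) = 1
max payoff 5 at {B}

BR_1 = {B}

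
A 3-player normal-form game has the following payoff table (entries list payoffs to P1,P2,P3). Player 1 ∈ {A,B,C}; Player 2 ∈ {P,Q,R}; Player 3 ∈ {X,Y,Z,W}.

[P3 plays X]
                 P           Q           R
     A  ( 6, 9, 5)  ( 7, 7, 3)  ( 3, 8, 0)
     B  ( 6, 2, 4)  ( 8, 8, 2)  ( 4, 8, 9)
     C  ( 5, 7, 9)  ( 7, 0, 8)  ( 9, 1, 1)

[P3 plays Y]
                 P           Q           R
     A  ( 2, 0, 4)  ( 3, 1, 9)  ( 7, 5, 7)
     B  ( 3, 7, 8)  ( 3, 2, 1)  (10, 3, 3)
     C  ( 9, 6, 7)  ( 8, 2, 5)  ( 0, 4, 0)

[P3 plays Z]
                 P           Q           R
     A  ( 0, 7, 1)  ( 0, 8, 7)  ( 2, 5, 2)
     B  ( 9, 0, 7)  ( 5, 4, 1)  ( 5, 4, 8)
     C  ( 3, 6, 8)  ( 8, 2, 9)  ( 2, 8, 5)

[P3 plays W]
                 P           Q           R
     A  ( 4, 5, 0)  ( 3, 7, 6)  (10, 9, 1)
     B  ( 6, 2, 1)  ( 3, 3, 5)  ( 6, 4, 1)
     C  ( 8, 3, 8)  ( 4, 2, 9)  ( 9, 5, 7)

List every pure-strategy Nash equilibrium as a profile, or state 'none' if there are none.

(A,P,X): NE
(A,P,Y): not NE [P1→C gives 9>2; P2→R gives 5>0; P3→X gives 5>4]
(A,P,Z): not NE [P1→B gives 9>0; P2→Q gives 8>7; P3→X gives 5>1]
(A,P,W): not NE [P1→C gives 8>4; P2→R gives 9>5; P3→X gives 5>0]
(A,Q,X): not NE [P1→B gives 8>7; P2→P gives 9>7; P3→Y gives 9>3]
(A,Q,Y): not NE [P1→C gives 8>3; P2→R gives 5>1]
(A,Q,Z): not NE [P1→C gives 8>0; P3→Y gives 9>7]
(A,Q,W): not NE [P1→C gives 4>3; P2→R gives 9>7; P3→Y gives 9>6]
(A,R,X): not NE [P1→C gives 9>3; P2→P gives 9>8; P3→Y gives 7>0]
(A,R,Y): not NE [P1→B gives 10>7]
(A,R,Z): not NE [P1→B gives 5>2; P2→Q gives 8>5; P3→Y gives 7>2]
(A,R,W): not NE [P3→Y gives 7>1]
(B,P,X): not NE [P2→R gives 8>2; P3→Y gives 8>4]
(B,P,Y): not NE [P1→C gives 9>3]
(B,P,Z): not NE [P2→R gives 4>0; P3→Y gives 8>7]
(B,P,W): not NE [P1→C gives 8>6; P2→R gives 4>2; P3→Y gives 8>1]
(B,Q,X): not NE [P3→W gives 5>2]
(B,Q,Y): not NE [P1→C gives 8>3; P2→P gives 7>2; P3→W gives 5>1]
(B,Q,Z): not NE [P1→C gives 8>5; P3→W gives 5>1]
(B,Q,W): not NE [P1→C gives 4>3; P2→R gives 4>3]
(B,R,X): not NE [P1→C gives 9>4]
(B,R,Y): not NE [P2→P gives 7>3; P3→X gives 9>3]
(B,R,Z): not NE [P3→X gives 9>8]
(B,R,W): not NE [P1→A gives 10>6; P3→X gives 9>1]
(C,P,X): not NE [P1→B gives 6>5]
(C,P,Y): not NE [P3→X gives 9>7]
(C,P,Z): not NE [P1→B gives 9>3; P2→R gives 8>6; P3→X gives 9>8]
(C,P,W): not NE [P2→R gives 5>3; P3→X gives 9>8]
(C,Q,X): not NE [P1→B gives 8>7; P2→P gives 7>0; P3→W gives 9>8]
(C,Q,Y): not NE [P2→P gives 6>2; P3→W gives 9>5]
(C,Q,Z): not NE [P2→R gives 8>2]
(C,Q,W): not NE [P2→R gives 5>2]
(C,R,X): not NE [P2→P gives 7>1; P3→W gives 7>1]
(C,R,Y): not NE [P1→B gives 10>0; P2→P gives 6>4; P3→W gives 7>0]
(C,R,Z): not NE [P1→B gives 5>2; P3→W gives 7>5]
(C,R,W): not NE [P1→A gives 10>9]

NE set: (A,P,X)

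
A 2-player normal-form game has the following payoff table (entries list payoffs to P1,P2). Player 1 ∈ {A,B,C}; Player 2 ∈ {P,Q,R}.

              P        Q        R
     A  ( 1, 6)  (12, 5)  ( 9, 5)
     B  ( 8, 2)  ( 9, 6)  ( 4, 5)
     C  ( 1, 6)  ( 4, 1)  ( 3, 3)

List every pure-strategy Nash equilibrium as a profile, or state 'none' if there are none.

Equilibria: none

(A,P): not NE [P1→B gives 8>1]
(A,Q): not NE [P2→P gives 6>5]
(A,R): not NE [P2→P gives 6>5]
(B,P): not NE [P2→Q gives 6>2]
(B,Q): not NE [P1→A gives 12>9]
(B,R): not NE [P1→A gives 9>4; P2→Q gives 6>5]
(C,P): not NE [P1→B gives 8>1]
(C,Q): not NE [P1→A gives 12>4; P2→P gives 6>1]
(C,R): not NE [P1→A gives 9>3; P2→P gives 6>3]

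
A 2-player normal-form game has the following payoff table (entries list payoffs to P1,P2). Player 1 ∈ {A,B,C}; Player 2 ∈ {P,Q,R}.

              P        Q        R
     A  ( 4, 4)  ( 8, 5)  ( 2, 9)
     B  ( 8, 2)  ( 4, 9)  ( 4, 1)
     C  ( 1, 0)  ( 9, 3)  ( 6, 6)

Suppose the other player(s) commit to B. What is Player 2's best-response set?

argmax u_2 = {Q}

u_2(P vs B) = 2
u_2(Q vs B) = 9
u_2(R vs B) = 1
max payoff 9 at {Q}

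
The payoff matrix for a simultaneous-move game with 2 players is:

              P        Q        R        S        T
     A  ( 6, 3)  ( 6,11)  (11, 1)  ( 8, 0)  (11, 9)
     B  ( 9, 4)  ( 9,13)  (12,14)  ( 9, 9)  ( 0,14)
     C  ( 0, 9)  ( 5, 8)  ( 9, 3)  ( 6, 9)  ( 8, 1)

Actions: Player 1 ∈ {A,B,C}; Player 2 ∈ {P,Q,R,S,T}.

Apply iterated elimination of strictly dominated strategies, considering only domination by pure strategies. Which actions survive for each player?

P1 drop C (A beats it: P:6>0 Q:6>5 R:11>9 S:8>6 T:11>8)
P2 drop P (Q beats it: A:11>3 B:13>4)
P2 drop S (Q beats it: A:11>0 B:13>9)
P1→{A,B} P2→{Q,R,T}

IESDS → P1:{A,B} P2:{Q,R,T}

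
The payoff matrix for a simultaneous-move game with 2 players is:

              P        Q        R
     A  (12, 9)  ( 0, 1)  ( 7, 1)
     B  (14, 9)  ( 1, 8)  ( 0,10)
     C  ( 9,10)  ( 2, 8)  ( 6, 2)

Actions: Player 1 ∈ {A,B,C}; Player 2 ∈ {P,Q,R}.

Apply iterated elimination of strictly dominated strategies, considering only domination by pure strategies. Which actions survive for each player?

Survivors P1:{A,B} P2:{P,R}

P2 drop Q (P beats it: A:9>1 B:9>8 C:10>8)
P1 drop C (A beats it: P:12>9 R:7>6)
P1→{A,B} P2→{P,R}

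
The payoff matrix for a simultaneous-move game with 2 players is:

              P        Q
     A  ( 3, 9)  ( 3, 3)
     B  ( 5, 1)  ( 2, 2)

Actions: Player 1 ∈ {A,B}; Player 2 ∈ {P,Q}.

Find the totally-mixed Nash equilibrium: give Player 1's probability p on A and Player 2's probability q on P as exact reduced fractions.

P1 indiff ⇒ q·3+(1-q)·3 = q·5+(1-q)·2 ⇒ q(-2) = (1-q)(-1) ⇒ q = 1/3
P2 indiff ⇒ p·9+(1-p)·1 = p·3+(1-p)·2 ⇒ p(6) = (1-p)(1) ⇒ p = 1/7

p=1/7, q=1/3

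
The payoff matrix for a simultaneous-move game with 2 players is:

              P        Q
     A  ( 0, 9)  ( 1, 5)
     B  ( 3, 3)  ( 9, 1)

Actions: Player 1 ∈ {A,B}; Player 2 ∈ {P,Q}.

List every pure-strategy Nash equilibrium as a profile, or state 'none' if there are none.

NE set: (B,P)

(A,P): not NE [P1→B gives 3>0]
(A,Q): not NE [P1→B gives 9>1; P2→P gives 9>5]
(B,P): NE
(B,Q): not NE [P2→P gives 3>1]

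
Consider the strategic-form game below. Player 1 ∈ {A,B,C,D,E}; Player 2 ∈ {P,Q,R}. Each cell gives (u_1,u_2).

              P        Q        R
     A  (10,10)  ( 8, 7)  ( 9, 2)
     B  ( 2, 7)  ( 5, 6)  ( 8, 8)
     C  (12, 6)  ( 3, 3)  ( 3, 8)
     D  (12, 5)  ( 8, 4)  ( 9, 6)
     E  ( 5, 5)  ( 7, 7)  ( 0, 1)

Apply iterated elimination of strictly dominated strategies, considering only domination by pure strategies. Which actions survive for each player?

Survivors P1:{A,C,D} P2:{P,R}

P1 drop B (A beats it: P:10>2 Q:8>5 R:9>8)
P1 drop E (A beats it: P:10>5 Q:8>7 R:9>0)
P2 drop Q (P beats it: A:10>7 C:6>3 D:5>4)
P1→{A,C,D} P2→{P,R}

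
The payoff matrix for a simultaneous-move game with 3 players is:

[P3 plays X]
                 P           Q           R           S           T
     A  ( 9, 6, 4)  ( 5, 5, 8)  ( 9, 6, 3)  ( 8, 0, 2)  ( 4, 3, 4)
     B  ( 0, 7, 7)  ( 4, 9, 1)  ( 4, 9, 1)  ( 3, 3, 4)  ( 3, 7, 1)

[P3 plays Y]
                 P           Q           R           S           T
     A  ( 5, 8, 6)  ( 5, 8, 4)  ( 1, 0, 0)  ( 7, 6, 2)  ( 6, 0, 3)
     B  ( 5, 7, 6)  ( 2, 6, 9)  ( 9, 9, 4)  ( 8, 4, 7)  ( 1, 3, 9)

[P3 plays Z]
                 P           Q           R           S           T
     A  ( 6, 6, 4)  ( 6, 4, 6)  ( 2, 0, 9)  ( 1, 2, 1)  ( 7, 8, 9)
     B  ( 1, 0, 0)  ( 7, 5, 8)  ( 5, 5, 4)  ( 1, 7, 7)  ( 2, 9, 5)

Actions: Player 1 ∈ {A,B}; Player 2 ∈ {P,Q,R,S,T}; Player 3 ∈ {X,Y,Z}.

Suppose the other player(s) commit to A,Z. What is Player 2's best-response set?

argmax u_2 = {T}

u_2(P vs A,Z) = 6
u_2(Q vs A,Z) = 4
u_2(R vs A,Z) = 0
u_2(S vs A,Z) = 2
u_2(T vs A,Z) = 8
max payoff 8 at {T}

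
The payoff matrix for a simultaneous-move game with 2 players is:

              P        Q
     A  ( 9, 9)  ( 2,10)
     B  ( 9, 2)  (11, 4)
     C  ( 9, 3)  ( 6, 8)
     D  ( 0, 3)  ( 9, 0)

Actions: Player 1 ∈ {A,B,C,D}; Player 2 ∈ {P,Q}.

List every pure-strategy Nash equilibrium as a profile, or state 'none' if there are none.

Nash profiles: (B,Q)

(A,P): not NE [P2→Q gives 10>9]
(A,Q): not NE [P1→B gives 11>2]
(B,P): not NE [P2→Q gives 4>2]
(B,Q): NE
(C,P): not NE [P2→Q gives 8>3]
(C,Q): not NE [P1→B gives 11>6]
(D,P): not NE [P1→C gives 9>0]
(D,Q): not NE [P1→B gives 11>9; P2→P gives 3>0]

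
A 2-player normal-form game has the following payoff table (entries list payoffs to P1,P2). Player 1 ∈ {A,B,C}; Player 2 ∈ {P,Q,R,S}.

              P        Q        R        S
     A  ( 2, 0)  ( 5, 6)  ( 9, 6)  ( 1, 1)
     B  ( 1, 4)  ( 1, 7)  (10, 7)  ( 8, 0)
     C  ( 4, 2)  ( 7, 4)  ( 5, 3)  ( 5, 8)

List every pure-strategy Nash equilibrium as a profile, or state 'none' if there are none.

(A,P): not NE [P1→C gives 4>2; P2→R gives 6>0]
(A,Q): not NE [P1→C gives 7>5]
(A,R): not NE [P1→B gives 10>9]
(A,S): not NE [P1→B gives 8>1; P2→R gives 6>1]
(B,P): not NE [P1→C gives 4>1; P2→R gives 7>4]
(B,Q): not NE [P1→C gives 7>1]
(B,R): NE
(B,S): not NE [P2→R gives 7>0]
(C,P): not NE [P2→S gives 8>2]
(C,Q): not NE [P2→S gives 8>4]
(C,R): not NE [P1→B gives 10>5; P2→S gives 8>3]
(C,S): not NE [P1→B gives 8>5]

NE set: (B,R)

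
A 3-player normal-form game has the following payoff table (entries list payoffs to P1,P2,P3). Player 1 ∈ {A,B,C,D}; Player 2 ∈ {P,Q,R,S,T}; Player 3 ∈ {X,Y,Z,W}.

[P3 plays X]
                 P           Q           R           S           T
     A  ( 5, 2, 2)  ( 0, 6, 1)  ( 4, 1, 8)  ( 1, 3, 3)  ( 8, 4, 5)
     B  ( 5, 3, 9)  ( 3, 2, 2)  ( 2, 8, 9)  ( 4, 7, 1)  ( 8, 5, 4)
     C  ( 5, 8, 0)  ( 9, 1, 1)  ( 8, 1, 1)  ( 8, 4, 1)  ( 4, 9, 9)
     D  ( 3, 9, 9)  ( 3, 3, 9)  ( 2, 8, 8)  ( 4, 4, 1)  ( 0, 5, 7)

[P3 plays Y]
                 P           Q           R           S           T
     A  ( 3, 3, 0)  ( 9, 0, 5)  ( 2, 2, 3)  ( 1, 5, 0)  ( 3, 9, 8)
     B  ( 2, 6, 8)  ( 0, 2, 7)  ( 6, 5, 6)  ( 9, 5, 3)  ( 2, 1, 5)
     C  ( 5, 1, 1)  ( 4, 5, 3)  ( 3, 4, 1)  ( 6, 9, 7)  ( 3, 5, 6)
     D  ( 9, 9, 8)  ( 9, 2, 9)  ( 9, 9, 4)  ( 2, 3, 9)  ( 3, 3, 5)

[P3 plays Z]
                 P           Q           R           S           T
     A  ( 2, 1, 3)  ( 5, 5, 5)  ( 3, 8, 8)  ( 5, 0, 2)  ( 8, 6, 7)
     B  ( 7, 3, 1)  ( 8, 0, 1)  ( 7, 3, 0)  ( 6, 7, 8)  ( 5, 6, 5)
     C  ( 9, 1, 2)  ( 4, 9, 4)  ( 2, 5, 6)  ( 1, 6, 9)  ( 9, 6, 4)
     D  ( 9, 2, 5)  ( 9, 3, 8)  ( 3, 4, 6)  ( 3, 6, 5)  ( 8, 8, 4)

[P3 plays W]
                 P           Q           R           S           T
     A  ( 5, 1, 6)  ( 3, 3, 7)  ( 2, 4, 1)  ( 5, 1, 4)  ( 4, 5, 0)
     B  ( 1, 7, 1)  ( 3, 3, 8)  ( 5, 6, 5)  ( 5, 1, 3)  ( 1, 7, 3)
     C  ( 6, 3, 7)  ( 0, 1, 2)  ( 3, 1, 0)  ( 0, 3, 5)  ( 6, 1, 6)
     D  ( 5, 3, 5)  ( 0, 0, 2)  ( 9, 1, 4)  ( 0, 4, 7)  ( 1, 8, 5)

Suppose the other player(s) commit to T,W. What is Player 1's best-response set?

u_1(A vs T,W) = 4
u_1(B vs T,W) = 1
u_1(C vs T,W) = 6
u_1(D vs T,W) = 1
max payoff 6 at {C}

argmax u_1 = {C}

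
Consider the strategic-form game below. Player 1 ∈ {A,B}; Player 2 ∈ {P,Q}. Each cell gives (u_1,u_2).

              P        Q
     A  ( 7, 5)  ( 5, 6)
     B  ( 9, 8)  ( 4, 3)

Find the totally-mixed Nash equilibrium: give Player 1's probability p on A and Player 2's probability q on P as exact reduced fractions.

P1 indiff ⇒ q·7+(1-q)·5 = q·9+(1-q)·4 ⇒ q(-2) = (1-q)(-1) ⇒ q = 1/3
P2 indiff ⇒ p·5+(1-p)·8 = p·6+(1-p)·3 ⇒ p(-1) = (1-p)(-5) ⇒ p = 5/6

(p,q) = (5/6, 1/3)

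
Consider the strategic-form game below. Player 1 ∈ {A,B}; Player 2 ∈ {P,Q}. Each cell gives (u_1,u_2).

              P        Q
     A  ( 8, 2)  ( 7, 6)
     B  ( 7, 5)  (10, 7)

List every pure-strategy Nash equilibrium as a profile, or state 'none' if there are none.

NE set: (B,Q)

(A,P): not NE [P2→Q gives 6>2]
(A,Q): not NE [P1→B gives 10>7]
(B,P): not NE [P1→A gives 8>7; P2→Q gives 7>5]
(B,Q): NE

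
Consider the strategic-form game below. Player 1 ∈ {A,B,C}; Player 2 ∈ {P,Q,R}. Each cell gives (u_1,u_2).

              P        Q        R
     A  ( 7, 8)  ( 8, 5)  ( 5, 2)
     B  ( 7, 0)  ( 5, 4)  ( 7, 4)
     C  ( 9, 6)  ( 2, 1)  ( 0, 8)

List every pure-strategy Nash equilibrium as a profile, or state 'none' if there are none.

PSNE = {(B,R)}

(A,P): not NE [P1→C gives 9>7]
(A,Q): not NE [P2→P gives 8>5]
(A,R): not NE [P1→B gives 7>5; P2→P gives 8>2]
(B,P): not NE [P1→C gives 9>7; P2→R gives 4>0]
(B,Q): not NE [P1→A gives 8>5]
(B,R): NE
(C,P): not NE [P2→R gives 8>6]
(C,Q): not NE [P1→A gives 8>2; P2→R gives 8>1]
(C,R): not NE [P1→B gives 7>0]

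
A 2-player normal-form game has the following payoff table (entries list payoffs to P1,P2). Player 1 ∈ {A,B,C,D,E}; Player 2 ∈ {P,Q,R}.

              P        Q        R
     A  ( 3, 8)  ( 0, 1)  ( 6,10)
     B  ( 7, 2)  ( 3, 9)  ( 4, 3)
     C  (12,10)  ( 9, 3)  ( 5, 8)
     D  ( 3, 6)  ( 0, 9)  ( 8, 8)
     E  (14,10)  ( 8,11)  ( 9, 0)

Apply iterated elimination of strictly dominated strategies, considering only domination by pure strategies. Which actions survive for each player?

Remaining: P1:{C,E} P2:{P,Q}

P1 drop A (E beats it: P:14>3 Q:8>0 R:9>6)
P1 drop B (C beats it: P:12>7 Q:9>3 R:5>4)
P1 drop D (E beats it: P:14>3 Q:8>0 R:9>8)
P2 drop R (P beats it: C:10>8 E:10>0)
P1→{C,E} P2→{P,Q}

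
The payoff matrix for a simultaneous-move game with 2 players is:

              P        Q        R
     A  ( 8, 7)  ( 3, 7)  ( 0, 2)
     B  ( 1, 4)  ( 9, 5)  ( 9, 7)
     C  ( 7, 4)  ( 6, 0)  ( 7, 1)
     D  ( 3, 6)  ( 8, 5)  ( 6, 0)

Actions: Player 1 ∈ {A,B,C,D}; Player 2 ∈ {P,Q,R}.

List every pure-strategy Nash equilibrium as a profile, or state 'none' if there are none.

(A,P): NE
(A,Q): not NE [P1→B gives 9>3]
(A,R): not NE [P1→B gives 9>0; P2→Q gives 7>2]
(B,P): not NE [P1→A gives 8>1; P2→R gives 7>4]
(B,Q): not NE [P2→R gives 7>5]
(B,R): NE
(C,P): not NE [P1→A gives 8>7]
(C,Q): not NE [P1→B gives 9>6; P2→P gives 4>0]
(C,R): not NE [P1→B gives 9>7; P2→P gives 4>1]
(D,P): not NE [P1→A gives 8>3]
(D,Q): not NE [P1→B gives 9>8; P2→P gives 6>5]
(D,R): not NE [P1→B gives 9>6; P2→P gives 6>0]

PSNE = {(A,P), (B,R)}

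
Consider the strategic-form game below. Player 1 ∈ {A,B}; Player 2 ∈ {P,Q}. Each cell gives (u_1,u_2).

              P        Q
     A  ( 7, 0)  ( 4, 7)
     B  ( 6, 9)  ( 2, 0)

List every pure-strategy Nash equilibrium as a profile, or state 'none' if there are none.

NE set: (A,Q)

(A,P): not NE [P2→Q gives 7>0]
(A,Q): NE
(B,P): not NE [P1→A gives 7>6]
(B,Q): not NE [P1→A gives 4>2; P2→P gives 9>0]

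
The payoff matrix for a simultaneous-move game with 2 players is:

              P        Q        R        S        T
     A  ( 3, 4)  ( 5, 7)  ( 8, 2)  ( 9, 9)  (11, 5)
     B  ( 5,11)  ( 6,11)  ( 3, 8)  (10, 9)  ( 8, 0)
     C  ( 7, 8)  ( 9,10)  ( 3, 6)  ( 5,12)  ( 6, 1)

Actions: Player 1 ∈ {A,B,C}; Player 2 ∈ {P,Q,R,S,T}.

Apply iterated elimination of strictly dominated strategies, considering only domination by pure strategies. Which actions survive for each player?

P2 drop R (P beats it: A:4>2 B:11>8 C:8>6)
P2 drop T (Q beats it: A:7>5 B:11>0 C:10>1)
P1 drop A (B beats it: P:5>3 Q:6>5 S:10>9)
P1→{B,C} P2→{P,Q,S}

IESDS → P1:{B,C} P2:{P,Q,S}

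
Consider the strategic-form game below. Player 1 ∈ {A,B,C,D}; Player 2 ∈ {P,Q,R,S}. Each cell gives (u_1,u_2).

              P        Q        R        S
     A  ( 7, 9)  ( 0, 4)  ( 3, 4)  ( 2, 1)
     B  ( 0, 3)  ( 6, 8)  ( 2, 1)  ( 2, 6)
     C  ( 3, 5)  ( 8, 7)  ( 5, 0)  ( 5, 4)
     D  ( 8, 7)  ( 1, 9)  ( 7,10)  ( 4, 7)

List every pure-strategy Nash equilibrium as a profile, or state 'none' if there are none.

(A,P): not NE [P1→D gives 8>7]
(A,Q): not NE [P1→C gives 8>0; P2→P gives 9>4]
(A,R): not NE [P1→D gives 7>3; P2→P gives 9>4]
(A,S): not NE [P1→C gives 5>2; P2→P gives 9>1]
(B,P): not NE [P1→D gives 8>0; P2→Q gives 8>3]
(B,Q): not NE [P1→C gives 8>6]
(B,R): not NE [P1→D gives 7>2; P2→Q gives 8>1]
(B,S): not NE [P1→C gives 5>2; P2→Q gives 8>6]
(C,P): not NE [P1→D gives 8>3; P2→Q gives 7>5]
(C,Q): NE
(C,R): not NE [P1→D gives 7>5; P2→Q gives 7>0]
(C,S): not NE [P2→Q gives 7>4]
(D,P): not NE [P2→R gives 10>7]
(D,Q): not NE [P1→C gives 8>1; P2→R gives 10>9]
(D,R): NE
(D,S): not NE [P1→C gives 5>4; P2→R gives 10>7]

Nash profiles: (C,Q), (D,R)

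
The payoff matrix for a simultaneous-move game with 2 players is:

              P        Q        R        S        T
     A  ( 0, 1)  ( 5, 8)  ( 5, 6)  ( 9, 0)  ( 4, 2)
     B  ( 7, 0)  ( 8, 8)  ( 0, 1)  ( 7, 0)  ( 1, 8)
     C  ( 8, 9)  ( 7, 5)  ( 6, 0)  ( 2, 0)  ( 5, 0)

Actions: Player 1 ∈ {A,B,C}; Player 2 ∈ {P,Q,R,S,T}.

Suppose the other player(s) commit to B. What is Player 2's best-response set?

P2 best: {Q,T}

u_2(P vs B) = 0
u_2(Q vs B) = 8
u_2(R vs B) = 1
u_2(S vs B) = 0
u_2(T vs B) = 8
max payoff 8 at {Q,T}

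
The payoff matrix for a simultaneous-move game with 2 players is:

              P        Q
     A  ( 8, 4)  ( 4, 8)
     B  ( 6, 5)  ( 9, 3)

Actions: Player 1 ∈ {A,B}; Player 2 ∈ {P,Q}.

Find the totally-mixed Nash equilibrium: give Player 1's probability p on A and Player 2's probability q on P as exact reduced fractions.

P1 indiff ⇒ q·8+(1-q)·4 = q·6+(1-q)·9 ⇒ q(2) = (1-q)(5) ⇒ q = 5/7
P2 indiff ⇒ p·4+(1-p)·5 = p·8+(1-p)·3 ⇒ p(-4) = (1-p)(-2) ⇒ p = 1/3

(p,q) = (1/3, 5/7)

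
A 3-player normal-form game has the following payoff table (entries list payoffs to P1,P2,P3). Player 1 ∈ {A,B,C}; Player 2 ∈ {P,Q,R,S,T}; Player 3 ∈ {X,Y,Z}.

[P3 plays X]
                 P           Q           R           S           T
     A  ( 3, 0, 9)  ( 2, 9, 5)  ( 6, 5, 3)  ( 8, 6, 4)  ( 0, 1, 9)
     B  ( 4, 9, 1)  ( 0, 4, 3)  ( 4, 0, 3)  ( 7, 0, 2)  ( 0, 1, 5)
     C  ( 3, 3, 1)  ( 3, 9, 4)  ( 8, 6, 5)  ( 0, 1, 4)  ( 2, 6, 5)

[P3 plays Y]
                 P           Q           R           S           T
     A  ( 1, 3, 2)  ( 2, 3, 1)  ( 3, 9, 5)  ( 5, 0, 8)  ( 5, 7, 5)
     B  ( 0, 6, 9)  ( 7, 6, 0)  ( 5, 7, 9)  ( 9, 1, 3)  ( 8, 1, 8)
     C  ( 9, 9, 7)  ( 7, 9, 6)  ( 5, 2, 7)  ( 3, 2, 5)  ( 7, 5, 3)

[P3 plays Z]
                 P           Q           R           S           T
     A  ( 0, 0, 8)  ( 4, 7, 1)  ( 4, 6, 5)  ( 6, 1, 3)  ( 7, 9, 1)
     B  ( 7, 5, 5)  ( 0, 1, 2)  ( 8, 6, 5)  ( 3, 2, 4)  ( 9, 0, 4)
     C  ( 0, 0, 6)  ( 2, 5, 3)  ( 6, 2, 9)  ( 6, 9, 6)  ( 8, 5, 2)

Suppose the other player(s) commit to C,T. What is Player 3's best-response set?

P3 best: {X}

u_3(X vs C,T) = 5
u_3(Y vs C,T) = 3
u_3(Z vs C,T) = 2
max payoff 5 at {X}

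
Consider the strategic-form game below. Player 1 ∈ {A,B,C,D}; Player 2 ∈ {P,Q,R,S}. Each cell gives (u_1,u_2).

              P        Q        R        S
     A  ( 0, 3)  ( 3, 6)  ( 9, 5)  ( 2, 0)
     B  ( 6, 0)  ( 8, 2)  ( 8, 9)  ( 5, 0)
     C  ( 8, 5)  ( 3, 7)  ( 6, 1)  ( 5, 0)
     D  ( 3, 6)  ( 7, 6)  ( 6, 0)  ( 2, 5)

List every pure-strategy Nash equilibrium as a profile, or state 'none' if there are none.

PSNE: ∅

(A,P): not NE [P1→C gives 8>0; P2→Q gives 6>3]
(A,Q): not NE [P1→B gives 8>3]
(A,R): not NE [P2→Q gives 6>5]
(A,S): not NE [P1→C gives 5>2; P2→Q gives 6>0]
(B,P): not NE [P1→C gives 8>6; P2→R gives 9>0]
(B,Q): not NE [P2→R gives 9>2]
(B,R): not NE [P1→A gives 9>8]
(B,S): not NE [P2→R gives 9>0]
(C,P): not NE [P2→Q gives 7>5]
(C,Q): not NE [P1→B gives 8>3]
(C,R): not NE [P1→A gives 9>6; P2→Q gives 7>1]
(C,S): not NE [P2→Q gives 7>0]
(D,P): not NE [P1→C gives 8>3]
(D,Q): not NE [P1→B gives 8>7]
(D,R): not NE [P1→A gives 9>6; P2→Q gives 6>0]
(D,S): not NE [P1→C gives 5>2; P2→Q gives 6>5]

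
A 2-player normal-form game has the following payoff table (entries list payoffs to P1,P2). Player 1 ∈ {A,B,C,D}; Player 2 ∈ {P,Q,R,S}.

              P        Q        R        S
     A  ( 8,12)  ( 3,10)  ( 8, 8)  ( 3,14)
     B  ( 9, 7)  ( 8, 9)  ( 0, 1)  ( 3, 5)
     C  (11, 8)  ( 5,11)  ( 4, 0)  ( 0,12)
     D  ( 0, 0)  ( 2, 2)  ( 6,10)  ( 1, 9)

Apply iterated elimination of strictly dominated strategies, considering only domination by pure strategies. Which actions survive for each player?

P1 drop D (A beats it: P:8>0 Q:3>2 R:8>6 S:3>1)
P2 drop R (P beats it: A:12>8 B:7>1 C:8>0)
P1→{A,B,C} P2→{P,Q,S}

Survivors P1:{A,B,C} P2:{P,Q,S}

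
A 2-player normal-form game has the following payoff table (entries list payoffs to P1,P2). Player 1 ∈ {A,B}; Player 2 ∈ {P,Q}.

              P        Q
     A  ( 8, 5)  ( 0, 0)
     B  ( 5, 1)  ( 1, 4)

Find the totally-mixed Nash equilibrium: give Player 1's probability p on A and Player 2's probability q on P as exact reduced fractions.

(p,q) = (3/8, 1/4)

P1 indiff ⇒ q·8+(1-q)·0 = q·5+(1-q)·1 ⇒ q(3) = (1-q)(1) ⇒ q = 1/4
P2 indiff ⇒ p·5+(1-p)·1 = p·0+(1-p)·4 ⇒ p(5) = (1-p)(3) ⇒ p = 3/8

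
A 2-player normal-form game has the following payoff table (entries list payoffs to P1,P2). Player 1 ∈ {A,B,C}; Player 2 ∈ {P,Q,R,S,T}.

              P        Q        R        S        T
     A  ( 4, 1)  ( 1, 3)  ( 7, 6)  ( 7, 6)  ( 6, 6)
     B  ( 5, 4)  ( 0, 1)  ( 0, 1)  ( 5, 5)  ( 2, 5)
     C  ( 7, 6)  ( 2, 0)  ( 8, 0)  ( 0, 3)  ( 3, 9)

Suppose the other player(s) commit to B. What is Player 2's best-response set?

u_2(P vs B) = 4
u_2(Q vs B) = 1
u_2(R vs B) = 1
u_2(S vs B) = 5
u_2(T vs B) = 5
max payoff 5 at {S,T}

BR_2 = {S,T}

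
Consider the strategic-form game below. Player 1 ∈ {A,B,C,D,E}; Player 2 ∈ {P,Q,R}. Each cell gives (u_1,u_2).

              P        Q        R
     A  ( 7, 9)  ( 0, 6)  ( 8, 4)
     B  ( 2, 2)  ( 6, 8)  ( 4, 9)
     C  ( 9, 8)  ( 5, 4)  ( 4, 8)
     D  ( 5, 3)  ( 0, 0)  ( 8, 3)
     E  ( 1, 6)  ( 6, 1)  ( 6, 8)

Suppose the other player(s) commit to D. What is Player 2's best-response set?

argmax u_2 = {P,R}

u_2(P vs D) = 3
u_2(Q vs D) = 0
u_2(R vs D) = 3
max payoff 3 at {P,R}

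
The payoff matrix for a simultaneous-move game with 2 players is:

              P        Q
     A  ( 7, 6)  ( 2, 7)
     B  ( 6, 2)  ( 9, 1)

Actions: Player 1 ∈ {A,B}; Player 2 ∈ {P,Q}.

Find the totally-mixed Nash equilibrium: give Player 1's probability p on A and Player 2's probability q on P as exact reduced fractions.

P1 indiff ⇒ q·7+(1-q)·2 = q·6+(1-q)·9 ⇒ q(1) = (1-q)(7) ⇒ q = 7/8
P2 indiff ⇒ p·6+(1-p)·2 = p·7+(1-p)·1 ⇒ p(-1) = (1-p)(-1) ⇒ p = 1/2

P1 mixes 1/2 on A; P2 mixes 7/8 on P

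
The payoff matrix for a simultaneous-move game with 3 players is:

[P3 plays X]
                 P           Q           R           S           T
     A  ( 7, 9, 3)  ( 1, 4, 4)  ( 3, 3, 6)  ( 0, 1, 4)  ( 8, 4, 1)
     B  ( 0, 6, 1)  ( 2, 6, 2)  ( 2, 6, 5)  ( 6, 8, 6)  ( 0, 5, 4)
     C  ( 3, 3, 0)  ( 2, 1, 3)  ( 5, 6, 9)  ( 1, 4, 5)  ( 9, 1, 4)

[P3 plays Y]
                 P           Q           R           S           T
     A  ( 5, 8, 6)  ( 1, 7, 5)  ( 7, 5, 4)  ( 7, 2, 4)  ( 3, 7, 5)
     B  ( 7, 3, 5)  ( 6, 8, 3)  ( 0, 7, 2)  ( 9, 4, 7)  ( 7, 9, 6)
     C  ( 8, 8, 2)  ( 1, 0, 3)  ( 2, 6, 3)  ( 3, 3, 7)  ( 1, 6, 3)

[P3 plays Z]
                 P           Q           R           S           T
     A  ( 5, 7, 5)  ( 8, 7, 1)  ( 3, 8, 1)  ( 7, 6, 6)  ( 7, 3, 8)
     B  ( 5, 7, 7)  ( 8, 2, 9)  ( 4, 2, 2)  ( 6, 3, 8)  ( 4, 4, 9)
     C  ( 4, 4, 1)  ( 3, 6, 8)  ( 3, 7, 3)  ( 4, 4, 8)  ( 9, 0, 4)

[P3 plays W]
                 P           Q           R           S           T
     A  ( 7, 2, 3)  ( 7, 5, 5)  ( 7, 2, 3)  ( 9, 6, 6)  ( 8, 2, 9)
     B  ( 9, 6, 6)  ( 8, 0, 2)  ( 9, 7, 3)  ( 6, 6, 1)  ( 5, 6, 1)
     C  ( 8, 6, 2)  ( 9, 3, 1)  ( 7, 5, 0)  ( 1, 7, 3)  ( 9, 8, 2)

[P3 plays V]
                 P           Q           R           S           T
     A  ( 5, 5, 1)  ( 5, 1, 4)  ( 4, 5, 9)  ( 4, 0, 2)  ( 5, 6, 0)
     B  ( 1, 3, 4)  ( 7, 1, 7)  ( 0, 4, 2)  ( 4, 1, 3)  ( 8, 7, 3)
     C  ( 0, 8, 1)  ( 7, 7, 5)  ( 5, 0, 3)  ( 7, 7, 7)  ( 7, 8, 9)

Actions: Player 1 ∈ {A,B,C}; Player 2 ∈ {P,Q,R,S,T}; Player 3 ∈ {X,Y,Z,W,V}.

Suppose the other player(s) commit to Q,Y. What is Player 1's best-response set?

P1 best: {B}

u_1(A vs Q,Y) = 1
u_1(B vs Q,Y) = 6
u_1(C vs Q,Y) = 1
max payoff 6 at {B}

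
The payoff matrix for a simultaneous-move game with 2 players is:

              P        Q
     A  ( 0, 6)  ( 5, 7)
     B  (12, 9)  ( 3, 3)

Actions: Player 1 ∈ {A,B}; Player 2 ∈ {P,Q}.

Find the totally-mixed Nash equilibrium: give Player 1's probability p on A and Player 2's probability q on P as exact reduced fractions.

(p,q) = (6/7, 1/7)

P1 indiff ⇒ q·0+(1-q)·5 = q·12+(1-q)·3 ⇒ q(-12) = (1-q)(-2) ⇒ q = 1/7
P2 indiff ⇒ p·6+(1-p)·9 = p·7+(1-p)·3 ⇒ p(-1) = (1-p)(-6) ⇒ p = 6/7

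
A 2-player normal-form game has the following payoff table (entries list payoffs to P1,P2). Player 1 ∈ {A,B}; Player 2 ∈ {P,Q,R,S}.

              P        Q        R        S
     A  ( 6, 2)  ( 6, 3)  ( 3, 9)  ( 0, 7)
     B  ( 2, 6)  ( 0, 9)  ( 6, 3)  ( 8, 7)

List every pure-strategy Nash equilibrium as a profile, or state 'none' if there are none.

(A,P): not NE [P2→R gives 9>2]
(A,Q): not NE [P2→R gives 9>3]
(A,R): not NE [P1→B gives 6>3]
(A,S): not NE [P1→B gives 8>0; P2→R gives 9>7]
(B,P): not NE [P1→A gives 6>2; P2→Q gives 9>6]
(B,Q): not NE [P1→A gives 6>0]
(B,R): not NE [P2→Q gives 9>3]
(B,S): not NE [P2→Q gives 9>7]

PSNE: ∅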